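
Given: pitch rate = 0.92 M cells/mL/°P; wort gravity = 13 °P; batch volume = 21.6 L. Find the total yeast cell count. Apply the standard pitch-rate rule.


cells (billions) = rate · V_L · °P
cells = 0.92 · 21.6 · 13

258.3360 billion cells


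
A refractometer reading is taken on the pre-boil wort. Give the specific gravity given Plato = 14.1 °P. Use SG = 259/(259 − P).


SG = 259/(259 − 14.1)

1.0576


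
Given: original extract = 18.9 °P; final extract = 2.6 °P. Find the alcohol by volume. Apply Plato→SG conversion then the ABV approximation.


SG = 259/(259 − P);  ABV = (OG − FG)·131.25
OG = 259/(259 − 18.9) = 1.0787
FG = 259/(259 − 2.6) = 1.0101
ABV = (1.0787 − 1.0101)·131.25

9.0007 % ABV


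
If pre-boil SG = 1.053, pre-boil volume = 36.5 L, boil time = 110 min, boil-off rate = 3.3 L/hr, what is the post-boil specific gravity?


V_post = V_pre − rate·(t/60);  SG_post = 1 + (SG_pre−1)·V_pre/V_post
V_post = 36.5 − 3.3·(110/60) = 30.4500
SG_post = 1 + (1.053 − 1)·36.5/30.4500

1.0635


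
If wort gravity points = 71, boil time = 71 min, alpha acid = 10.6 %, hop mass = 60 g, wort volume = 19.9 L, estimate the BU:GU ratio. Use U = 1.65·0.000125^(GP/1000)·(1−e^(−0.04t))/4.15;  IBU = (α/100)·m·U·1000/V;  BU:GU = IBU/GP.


U = 1.65·0.000125^(71/1000)·(1−e^(−0.04·71))/4.15 = 0.1978
IBU = (10.6/100)·60·0.1978·1000/19.9 = 63.2084
BU:GU = 63.2084/71

0.8903


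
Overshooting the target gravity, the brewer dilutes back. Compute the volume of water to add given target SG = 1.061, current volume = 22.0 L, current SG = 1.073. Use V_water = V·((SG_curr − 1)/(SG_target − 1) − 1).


V_water = 22.0·((1.073 − 1)/(1.061 − 1) − 1)

4.3279 L


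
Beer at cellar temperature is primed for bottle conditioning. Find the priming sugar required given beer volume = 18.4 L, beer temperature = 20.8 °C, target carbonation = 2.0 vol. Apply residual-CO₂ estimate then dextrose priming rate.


residual = 14.695·(0.01821 + 0.09011·e^(−0.04·T));  sugar = (target − residual)·4.0·V
residual = 14.695·(0.01821 + 0.09011·e^(−0.04·20.8)) = 0.8438
sugar = (2.0 − 0.8438)·4.0·18.4

85.0931 g


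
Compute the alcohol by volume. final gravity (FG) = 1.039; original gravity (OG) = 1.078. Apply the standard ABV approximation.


ABV = (OG − FG) · 131.25
ABV = (1.078 − 1.039) · 131.25

5.1188 % ABV


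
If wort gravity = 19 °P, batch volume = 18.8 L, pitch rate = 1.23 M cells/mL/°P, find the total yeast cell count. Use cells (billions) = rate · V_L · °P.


cells = 1.23 · 18.8 · 19

439.3560 billion cells


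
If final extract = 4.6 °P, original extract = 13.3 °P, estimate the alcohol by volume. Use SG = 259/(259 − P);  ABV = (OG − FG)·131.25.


OG = 259/(259 − 13.3) = 1.0541
FG = 259/(259 − 4.6) = 1.0181
ABV = (1.0541 − 1.0181)·131.25

4.7315 % ABV


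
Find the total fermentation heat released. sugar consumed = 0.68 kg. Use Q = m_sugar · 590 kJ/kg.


Q = 0.68 · 590

401.2000 kJ


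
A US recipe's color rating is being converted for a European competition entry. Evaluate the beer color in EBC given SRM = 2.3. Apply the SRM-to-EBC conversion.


EBC = SRM · 1.97
EBC = 2.3 · 1.97

4.5310 EBC


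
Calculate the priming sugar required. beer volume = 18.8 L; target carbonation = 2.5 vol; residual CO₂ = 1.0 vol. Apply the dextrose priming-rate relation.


sugar = (target − residual)·4.0·V
sugar = (2.5 − 1.0)·4.0·18.8

112.8000 g


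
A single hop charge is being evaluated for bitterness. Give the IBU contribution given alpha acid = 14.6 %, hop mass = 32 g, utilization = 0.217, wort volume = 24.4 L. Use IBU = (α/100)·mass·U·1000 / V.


IBU = (14.6/100)·32·0.217·1000 / 24.4

41.5502 IBU


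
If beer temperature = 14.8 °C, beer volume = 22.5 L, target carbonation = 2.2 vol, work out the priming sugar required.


residual = 14.695·(0.01821 + 0.09011·e^(−0.04·T));  sugar = (target − residual)·4.0·V
residual = 14.695·(0.01821 + 0.09011·e^(−0.04·14.8)) = 1.0002
sugar = (2.2 − 1.0002)·4.0·22.5

107.9864 g


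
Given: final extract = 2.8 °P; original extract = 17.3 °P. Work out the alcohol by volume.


SG = 259/(259 − P);  ABV = (OG − FG)·131.25
OG = 259/(259 − 17.3) = 1.0716
FG = 259/(259 − 2.8) = 1.0109
ABV = (1.0716 − 1.0109)·131.25

7.9600 % ABV


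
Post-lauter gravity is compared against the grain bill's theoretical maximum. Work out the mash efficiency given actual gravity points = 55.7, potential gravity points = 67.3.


efficiency = actual / potential × 100
efficiency = 55.7 / 67.3 × 100

82.7637 %


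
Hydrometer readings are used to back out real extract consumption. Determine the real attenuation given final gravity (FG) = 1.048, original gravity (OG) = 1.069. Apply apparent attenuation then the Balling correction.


AA = (OG−FG)/(OG−1)·100;  RA = AA·0.8192
AA = (1.069 − 1.048)/(1.069 − 1)·100 = 30.4348
RA = 30.4348·0.8192

24.9322 %


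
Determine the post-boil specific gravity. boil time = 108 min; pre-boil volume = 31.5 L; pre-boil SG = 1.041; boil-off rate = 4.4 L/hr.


V_post = V_pre − rate·(t/60);  SG_post = 1 + (SG_pre−1)·V_pre/V_post
V_post = 31.5 − 4.4·(108/60) = 23.5800
SG_post = 1 + (1.041 − 1)·31.5/23.5800

1.0548


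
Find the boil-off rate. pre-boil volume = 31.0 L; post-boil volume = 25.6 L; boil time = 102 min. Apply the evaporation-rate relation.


rate = (V_pre − V_post) / (t_min/60)
rate = (31.0 − 25.6) / (102/60)

3.1765 L/hr


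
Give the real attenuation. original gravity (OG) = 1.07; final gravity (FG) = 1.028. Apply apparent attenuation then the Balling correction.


AA = (OG−FG)/(OG−1)·100;  RA = AA·0.8192
AA = (1.07 − 1.028)/(1.07 − 1)·100 = 60.0000
RA = 60.0000·0.8192

49.1520 %


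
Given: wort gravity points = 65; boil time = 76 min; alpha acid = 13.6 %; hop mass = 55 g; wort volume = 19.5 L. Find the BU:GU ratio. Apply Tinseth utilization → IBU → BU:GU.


U = 1.65·0.000125^(GP/1000)·(1−e^(−0.04t))/4.15;  IBU = (α/100)·m·U·1000/V;  BU:GU = IBU/GP
U = 1.65·0.000125^(65/1000)·(1−e^(−0.04·76))/4.15 = 0.2111
IBU = (13.6/100)·55·0.2111·1000/19.5 = 80.9682
BU:GU = 80.9682/65

1.2457


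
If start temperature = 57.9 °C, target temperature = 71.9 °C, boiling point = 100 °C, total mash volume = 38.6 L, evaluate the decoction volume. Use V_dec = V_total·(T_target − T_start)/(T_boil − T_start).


V_dec = 38.6·(71.9 − 57.9)/(100 − 57.9)

12.8361 L


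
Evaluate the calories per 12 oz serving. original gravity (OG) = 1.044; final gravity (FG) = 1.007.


ABW = (OG−FG)·131.25·0.79/FG;  °P = 259 − 259/SG (for OG→OE and FG→AE);  RE = 0.1808·OE + 0.8192·AE;  Cal = (6.9·ABW + 4·(RE−0.1))·FG·3.55
ABW = (1.044 − 1.007)·131.25·0.79/1.007 = 3.8098
OE = 259 − 259/1.044 = 10.9157 °P
AE = 259 − 259/1.007 = 1.8004 °P
RE = 0.1808·10.9157 + 0.8192·1.8004 = 3.4484 °P
Cal = (6.9·3.8098 + 4·(3.4484−0.1))·1.007·3.55

141.8543 kcal


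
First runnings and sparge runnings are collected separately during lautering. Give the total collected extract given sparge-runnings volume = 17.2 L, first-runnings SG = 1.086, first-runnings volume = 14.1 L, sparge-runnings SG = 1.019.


total = Σ (SG_i − 1)·1000·V_i
first = (1.086 − 1)·1000·14.1 = 1212.6000
sparge = (1.019 − 1)·1000·17.2 = 326.8000
total = 1212.6000 + 326.8000

1539.4000 gravity·L


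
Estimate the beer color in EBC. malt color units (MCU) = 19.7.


SRM = 1.4922·MCU^0.6859;  EBC = SRM·1.97
SRM = 1.4922·19.7^0.6859 = 11.5266
EBC = 11.5266·1.97

22.7074 EBC


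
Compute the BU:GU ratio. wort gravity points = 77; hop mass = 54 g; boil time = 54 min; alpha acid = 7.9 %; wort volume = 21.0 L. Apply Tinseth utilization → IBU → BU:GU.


U = 1.65·0.000125^(GP/1000)·(1−e^(−0.04t))/4.15;  IBU = (α/100)·m·U·1000/V;  BU:GU = IBU/GP
U = 1.65·0.000125^(77/1000)·(1−e^(−0.04·54))/4.15 = 0.1761
IBU = (7.9/100)·54·0.1761·1000/21.0 = 35.7671
BU:GU = 35.7671/77

0.4645


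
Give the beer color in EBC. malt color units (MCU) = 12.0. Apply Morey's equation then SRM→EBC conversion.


SRM = 1.4922·MCU^0.6859;  EBC = SRM·1.97
SRM = 1.4922·12.0^0.6859 = 8.2042
EBC = 8.2042·1.97

16.1623 EBC


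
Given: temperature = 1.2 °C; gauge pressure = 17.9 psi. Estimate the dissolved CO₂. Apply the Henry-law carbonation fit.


vols = (P + 14.695)·(0.01821 + 0.09011·e^(−0.04·T))
vols = (17.9 + 14.695)·(0.01821 + 0.09011·e^(−0.04·1.2))

3.3930 volumes


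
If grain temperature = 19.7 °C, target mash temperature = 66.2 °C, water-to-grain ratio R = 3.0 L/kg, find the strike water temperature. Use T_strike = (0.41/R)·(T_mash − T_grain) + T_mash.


T_strike = (0.41/3.0)·(66.2 − 19.7) + 66.2

72.5550 °C


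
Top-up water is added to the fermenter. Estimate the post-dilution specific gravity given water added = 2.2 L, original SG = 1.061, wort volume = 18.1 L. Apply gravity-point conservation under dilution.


SG_new = 1 + (SG_old − 1)·V_old/(V_old + V_water)
pts = (1.061 − 1)·1000·18.1/(18.1 + 2.2) = 54.3892
SG_new = 1 + 54.3892/1000

1.0544


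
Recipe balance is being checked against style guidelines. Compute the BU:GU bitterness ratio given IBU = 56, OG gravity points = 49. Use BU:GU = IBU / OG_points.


BU:GU = 56 / 49

1.1429


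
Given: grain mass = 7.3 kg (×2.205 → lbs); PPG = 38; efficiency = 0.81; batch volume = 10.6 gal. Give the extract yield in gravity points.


points = lbs × PPG × eff / vol
lbs = 7.3 × 2.205 = 16.0965
points = 16.0965 × 38 × 0.81 / 10.6

46.7406 points


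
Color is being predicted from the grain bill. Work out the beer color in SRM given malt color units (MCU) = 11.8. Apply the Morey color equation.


SRM = 1.4922 · MCU^0.6859
SRM = 1.4922 · 11.8^0.6859

8.1102 SRM


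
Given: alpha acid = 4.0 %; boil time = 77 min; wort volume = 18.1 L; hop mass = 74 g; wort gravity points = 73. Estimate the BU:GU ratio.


U = 1.65·0.000125^(GP/1000)·(1−e^(−0.04t))/4.15;  IBU = (α/100)·m·U·1000/V;  BU:GU = IBU/GP
U = 1.65·0.000125^(73/1000)·(1−e^(−0.04·77))/4.15 = 0.1968
IBU = (4.0/100)·74·0.1968·1000/18.1 = 32.1877
BU:GU = 32.1877/73

0.4409


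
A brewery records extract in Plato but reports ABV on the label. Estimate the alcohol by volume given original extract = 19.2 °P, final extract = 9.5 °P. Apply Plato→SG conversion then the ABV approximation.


SG = 259/(259 − P);  ABV = (OG − FG)·131.25
OG = 259/(259 − 19.2) = 1.0801
FG = 259/(259 − 9.5) = 1.0381
ABV = (1.0801 − 1.0381)·131.25

5.5113 % ABV


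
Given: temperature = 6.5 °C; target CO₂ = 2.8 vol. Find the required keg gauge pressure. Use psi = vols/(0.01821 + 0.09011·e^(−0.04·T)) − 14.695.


psi = 2.8/(0.01821 + 0.09011·e^(−0.04·6.5)) − 14.695

17.2359 psi


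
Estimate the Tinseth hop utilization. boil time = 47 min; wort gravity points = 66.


U = 1.65·0.000125^(GP/1000) · (1 − e^(−0.04·t))/4.15
bigness = 1.65·0.000125^(66/1000) = 0.9118
boil_factor = (1 − e^(−0.04·47))/4.15 = 0.2042
U = 0.9118 · 0.2042

0.1862


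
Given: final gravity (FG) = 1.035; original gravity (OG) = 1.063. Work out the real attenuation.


AA = (OG−FG)/(OG−1)·100;  RA = AA·0.8192
AA = (1.063 − 1.035)/(1.063 − 1)·100 = 44.4444
RA = 44.4444·0.8192

36.4089 %


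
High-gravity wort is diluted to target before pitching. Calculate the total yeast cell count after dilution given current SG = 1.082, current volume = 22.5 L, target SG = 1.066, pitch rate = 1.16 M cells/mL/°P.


V_w = V·((SG_c−1)/(SG_t−1)−1);  °P = 259 − 259/SG_t;  cells = rate·(V+V_w)·°P
V_w = 22.5·((1.082−1)/(1.066−1)−1) = 5.4545
V_final = 22.5 + 5.4545 = 27.9545
°P = 259 − 259/1.066 = 16.0356
cells = 1.16·27.9545·16.0356

519.9923 billion cells


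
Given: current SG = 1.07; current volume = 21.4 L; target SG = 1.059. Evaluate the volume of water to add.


V_water = V·((SG_curr − 1)/(SG_target − 1) − 1)
V_water = 21.4·((1.07 − 1)/(1.059 − 1) − 1)

3.9898 L


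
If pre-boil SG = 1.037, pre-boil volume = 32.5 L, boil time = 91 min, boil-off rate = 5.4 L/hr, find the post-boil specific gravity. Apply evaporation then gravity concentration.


V_post = V_pre − rate·(t/60);  SG_post = 1 + (SG_pre−1)·V_pre/V_post
V_post = 32.5 − 5.4·(91/60) = 24.3100
SG_post = 1 + (1.037 − 1)·32.5/24.3100

1.0495


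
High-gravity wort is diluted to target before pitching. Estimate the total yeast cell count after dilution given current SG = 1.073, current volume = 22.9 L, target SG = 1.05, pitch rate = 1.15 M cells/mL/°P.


V_w = V·((SG_c−1)/(SG_t−1)−1);  °P = 259 − 259/SG_t;  cells = rate·(V+V_w)·°P
V_w = 22.9·((1.073−1)/(1.05−1)−1) = 10.5340
V_final = 22.9 + 10.5340 = 33.4340
°P = 259 − 259/1.05 = 12.3333
cells = 1.15·33.4340·12.3333

474.2056 billion cells


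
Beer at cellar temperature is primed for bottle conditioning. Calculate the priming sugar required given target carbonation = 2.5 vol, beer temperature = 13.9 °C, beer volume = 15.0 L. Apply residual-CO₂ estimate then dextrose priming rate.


residual = 14.695·(0.01821 + 0.09011·e^(−0.04·T));  sugar = (target − residual)·4.0·V
residual = 14.695·(0.01821 + 0.09011·e^(−0.04·13.9)) = 1.0270
sugar = (2.5 − 1.0270)·4.0·15.0

88.3798 g


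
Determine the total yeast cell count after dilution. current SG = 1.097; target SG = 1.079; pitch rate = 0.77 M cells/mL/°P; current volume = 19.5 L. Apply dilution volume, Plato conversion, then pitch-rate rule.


V_w = V·((SG_c−1)/(SG_t−1)−1);  °P = 259 − 259/SG_t;  cells = rate·(V+V_w)·°P
V_w = 19.5·((1.097−1)/(1.079−1)−1) = 4.4430
V_final = 19.5 + 4.4430 = 23.9430
°P = 259 − 259/1.079 = 18.9629
cells = 0.77·23.9430·18.9629

349.6032 billion cells


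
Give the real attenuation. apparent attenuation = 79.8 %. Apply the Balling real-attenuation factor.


RA = AA · 0.8192
RA = 79.8 · 0.8192

65.3722 %


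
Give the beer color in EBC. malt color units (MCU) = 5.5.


SRM = 1.4922·MCU^0.6859;  EBC = SRM·1.97
SRM = 1.4922·5.5^0.6859 = 4.8044
EBC = 4.8044·1.97

9.4647 EBC


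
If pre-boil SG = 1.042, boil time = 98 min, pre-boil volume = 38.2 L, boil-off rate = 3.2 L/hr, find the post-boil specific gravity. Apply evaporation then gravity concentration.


V_post = V_pre − rate·(t/60);  SG_post = 1 + (SG_pre−1)·V_pre/V_post
V_post = 38.2 − 3.2·(98/60) = 32.9733
SG_post = 1 + (1.042 − 1)·38.2/32.9733

1.0487


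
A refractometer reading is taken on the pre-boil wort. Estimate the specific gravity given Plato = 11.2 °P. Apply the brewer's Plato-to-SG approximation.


SG = 259/(259 − P)
SG = 259/(259 − 11.2)

1.0452


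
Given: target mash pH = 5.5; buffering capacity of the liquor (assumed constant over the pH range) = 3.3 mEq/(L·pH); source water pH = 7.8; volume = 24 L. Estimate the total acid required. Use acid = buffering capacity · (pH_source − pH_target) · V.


acid = 3.3 · (7.8 − 5.5) · 24

182.1600 mEq


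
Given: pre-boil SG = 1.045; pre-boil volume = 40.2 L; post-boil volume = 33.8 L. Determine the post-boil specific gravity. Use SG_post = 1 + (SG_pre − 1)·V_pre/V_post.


pts_pre = (1.045 − 1)·1000 = 45.0000
pts_post = 45.0000·40.2/33.8 = 53.5207
SG_post = 1 + 53.5207/1000

1.0535


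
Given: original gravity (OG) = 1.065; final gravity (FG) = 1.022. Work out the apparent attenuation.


AA = (OG − FG)/(OG − 1) · 100
AA = (1.065 − 1.022)/(1.065 − 1) · 100

66.1538 %


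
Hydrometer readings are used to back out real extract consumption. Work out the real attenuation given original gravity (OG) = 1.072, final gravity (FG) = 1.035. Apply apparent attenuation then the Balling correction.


AA = (OG−FG)/(OG−1)·100;  RA = AA·0.8192
AA = (1.072 − 1.035)/(1.072 − 1)·100 = 51.3889
RA = 51.3889·0.8192

42.0978 %


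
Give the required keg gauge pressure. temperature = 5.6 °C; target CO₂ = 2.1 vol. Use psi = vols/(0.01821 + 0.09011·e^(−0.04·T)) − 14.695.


psi = 2.1/(0.01821 + 0.09011·e^(−0.04·5.6)) − 14.695

8.5772 psi


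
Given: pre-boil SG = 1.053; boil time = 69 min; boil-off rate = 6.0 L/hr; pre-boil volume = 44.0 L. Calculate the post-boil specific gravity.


V_post = V_pre − rate·(t/60);  SG_post = 1 + (SG_pre−1)·V_pre/V_post
V_post = 44.0 − 6.0·(69/60) = 37.1000
SG_post = 1 + (1.053 − 1)·44.0/37.1000

1.0629


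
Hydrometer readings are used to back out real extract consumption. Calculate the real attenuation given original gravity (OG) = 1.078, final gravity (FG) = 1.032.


AA = (OG−FG)/(OG−1)·100;  RA = AA·0.8192
AA = (1.078 − 1.032)/(1.078 − 1)·100 = 58.9744
RA = 58.9744·0.8192

48.3118 %


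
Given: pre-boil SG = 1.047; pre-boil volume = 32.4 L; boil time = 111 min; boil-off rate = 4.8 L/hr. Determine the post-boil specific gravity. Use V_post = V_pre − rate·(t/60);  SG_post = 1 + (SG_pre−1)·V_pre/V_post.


V_post = 32.4 − 4.8·(111/60) = 23.5200
SG_post = 1 + (1.047 − 1)·32.4/23.5200

1.0647


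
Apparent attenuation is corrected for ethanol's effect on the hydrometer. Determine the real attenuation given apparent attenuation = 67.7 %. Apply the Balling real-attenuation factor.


RA = AA · 0.8192
RA = 67.7 · 0.8192

55.4598 %


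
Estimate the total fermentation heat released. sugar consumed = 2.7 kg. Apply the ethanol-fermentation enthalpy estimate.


Q = m_sugar · 590 kJ/kg
Q = 2.7 · 590

1593.0000 kJ


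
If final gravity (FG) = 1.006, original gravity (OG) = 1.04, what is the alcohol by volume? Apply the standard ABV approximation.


ABV = (OG − FG) · 131.25
ABV = (1.04 − 1.006) · 131.25

4.4625 % ABV


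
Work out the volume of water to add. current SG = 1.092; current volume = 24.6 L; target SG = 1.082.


V_water = V·((SG_curr − 1)/(SG_target − 1) − 1)
V_water = 24.6·((1.092 − 1)/(1.082 − 1) − 1)

3.0000 L


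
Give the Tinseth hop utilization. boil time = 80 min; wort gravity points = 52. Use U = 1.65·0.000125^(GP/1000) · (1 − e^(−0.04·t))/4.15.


bigness = 1.65·0.000125^(52/1000) = 1.0340
boil_factor = (1 − e^(−0.04·80))/4.15 = 0.2311
U = 1.0340 · 0.2311

0.2390


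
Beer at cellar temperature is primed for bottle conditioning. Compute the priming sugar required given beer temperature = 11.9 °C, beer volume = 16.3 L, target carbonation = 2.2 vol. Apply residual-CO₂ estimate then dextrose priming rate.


residual = 14.695·(0.01821 + 0.09011·e^(−0.04·T));  sugar = (target − residual)·4.0·V
residual = 14.695·(0.01821 + 0.09011·e^(−0.04·11.9)) = 1.0903
sugar = (2.2 − 1.0903)·4.0·16.3

72.3556 g


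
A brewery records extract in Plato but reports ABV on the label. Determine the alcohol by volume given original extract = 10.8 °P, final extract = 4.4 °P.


SG = 259/(259 − P);  ABV = (OG − FG)·131.25
OG = 259/(259 − 10.8) = 1.0435
FG = 259/(259 − 4.4) = 1.0173
ABV = (1.0435 − 1.0173)·131.25

3.4429 % ABV


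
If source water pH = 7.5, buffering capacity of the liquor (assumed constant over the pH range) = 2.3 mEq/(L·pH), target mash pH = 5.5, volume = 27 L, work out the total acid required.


acid = buffering capacity · (pH_source − pH_target) · V
acid = 2.3 · (7.5 − 5.5) · 27

124.2000 mEq


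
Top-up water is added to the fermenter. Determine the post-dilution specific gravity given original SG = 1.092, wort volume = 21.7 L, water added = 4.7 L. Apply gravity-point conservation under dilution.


SG_new = 1 + (SG_old − 1)·V_old/(V_old + V_water)
pts = (1.092 − 1)·1000·21.7/(21.7 + 4.7) = 75.6212
SG_new = 1 + 75.6212/1000

1.0756


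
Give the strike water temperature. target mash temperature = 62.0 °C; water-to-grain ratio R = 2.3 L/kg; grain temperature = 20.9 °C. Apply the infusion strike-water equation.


T_strike = (0.41/R)·(T_mash − T_grain) + T_mash
T_strike = (0.41/2.3)·(62.0 − 20.9) + 62.0

69.3265 °C


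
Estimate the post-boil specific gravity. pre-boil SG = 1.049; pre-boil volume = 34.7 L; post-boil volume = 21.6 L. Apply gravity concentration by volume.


SG_post = 1 + (SG_pre − 1)·V_pre/V_post
pts_pre = (1.049 − 1)·1000 = 49.0000
pts_post = 49.0000·34.7/21.6 = 78.7176
SG_post = 1 + 78.7176/1000

1.0787


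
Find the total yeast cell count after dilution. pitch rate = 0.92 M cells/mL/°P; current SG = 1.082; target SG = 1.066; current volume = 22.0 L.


V_w = V·((SG_c−1)/(SG_t−1)−1);  °P = 259 − 259/SG_t;  cells = rate·(V+V_w)·°P
V_w = 22.0·((1.082−1)/(1.066−1)−1) = 5.3333
V_final = 22.0 + 5.3333 = 27.3333
°P = 259 − 259/1.066 = 16.0356
cells = 0.92·27.3333·16.0356

403.2431 billion cells


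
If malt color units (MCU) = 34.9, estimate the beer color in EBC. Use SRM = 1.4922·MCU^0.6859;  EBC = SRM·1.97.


SRM = 1.4922·34.9^0.6859 = 17.0628
EBC = 17.0628·1.97

33.6138 EBC


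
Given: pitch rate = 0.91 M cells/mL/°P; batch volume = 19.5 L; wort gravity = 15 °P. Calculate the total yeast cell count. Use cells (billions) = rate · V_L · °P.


cells = 0.91 · 19.5 · 15

266.1750 billion cells


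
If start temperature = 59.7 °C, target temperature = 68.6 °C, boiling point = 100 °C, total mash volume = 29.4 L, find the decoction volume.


V_dec = V_total·(T_target − T_start)/(T_boil − T_start)
V_dec = 29.4·(68.6 − 59.7)/(100 − 59.7)

6.4928 L


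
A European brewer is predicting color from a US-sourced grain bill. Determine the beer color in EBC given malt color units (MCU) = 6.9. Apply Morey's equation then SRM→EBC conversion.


SRM = 1.4922·MCU^0.6859;  EBC = SRM·1.97
SRM = 1.4922·6.9^0.6859 = 5.6130
EBC = 5.6130·1.97

11.0576 EBC


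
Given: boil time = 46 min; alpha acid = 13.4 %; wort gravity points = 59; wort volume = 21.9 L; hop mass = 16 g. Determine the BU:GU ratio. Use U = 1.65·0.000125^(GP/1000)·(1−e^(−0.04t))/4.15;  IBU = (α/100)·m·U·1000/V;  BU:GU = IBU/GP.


U = 1.65·0.000125^(59/1000)·(1−e^(−0.04·46))/4.15 = 0.1968
IBU = (13.4/100)·16·0.1968·1000/21.9 = 19.2675
BU:GU = 19.2675/59

0.3266


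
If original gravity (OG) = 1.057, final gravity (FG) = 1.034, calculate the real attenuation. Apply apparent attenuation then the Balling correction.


AA = (OG−FG)/(OG−1)·100;  RA = AA·0.8192
AA = (1.057 − 1.034)/(1.057 − 1)·100 = 40.3509
RA = 40.3509·0.8192

33.0554 %


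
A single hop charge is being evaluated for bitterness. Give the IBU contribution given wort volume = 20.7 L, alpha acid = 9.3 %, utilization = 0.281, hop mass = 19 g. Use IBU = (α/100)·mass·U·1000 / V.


IBU = (9.3/100)·19·0.281·1000 / 20.7

23.9868 IBU


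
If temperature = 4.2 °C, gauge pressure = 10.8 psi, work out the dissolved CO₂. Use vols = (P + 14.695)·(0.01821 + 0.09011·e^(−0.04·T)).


vols = (10.8 + 14.695)·(0.01821 + 0.09011·e^(−0.04·4.2))

2.4063 volumes


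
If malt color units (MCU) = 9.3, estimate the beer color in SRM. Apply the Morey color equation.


SRM = 1.4922 · MCU^0.6859
SRM = 1.4922 · 9.3^0.6859

6.8883 SRM


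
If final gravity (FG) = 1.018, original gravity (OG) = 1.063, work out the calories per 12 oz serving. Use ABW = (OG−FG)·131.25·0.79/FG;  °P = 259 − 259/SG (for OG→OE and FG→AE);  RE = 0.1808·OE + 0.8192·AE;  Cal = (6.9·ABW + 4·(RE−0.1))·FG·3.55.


ABW = (1.063 − 1.018)·131.25·0.79/1.018 = 4.5834
OE = 259 − 259/1.063 = 15.3500 °P
AE = 259 − 259/1.018 = 4.5796 °P
RE = 0.1808·15.3500 + 0.8192·4.5796 = 6.5269 °P
Cal = (6.9·4.5834 + 4·(6.5269−0.1))·1.018·3.55

207.1962 kcal


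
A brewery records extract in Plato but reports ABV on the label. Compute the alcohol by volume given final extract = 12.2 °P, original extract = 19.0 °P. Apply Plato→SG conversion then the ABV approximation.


SG = 259/(259 − P);  ABV = (OG − FG)·131.25
OG = 259/(259 − 19.0) = 1.0792
FG = 259/(259 − 12.2) = 1.0494
ABV = (1.0792 − 1.0494)·131.25

3.9026 % ABV


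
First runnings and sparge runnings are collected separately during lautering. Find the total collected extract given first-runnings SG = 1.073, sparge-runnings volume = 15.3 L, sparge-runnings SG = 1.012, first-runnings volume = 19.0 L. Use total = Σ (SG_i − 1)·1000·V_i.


first = (1.073 − 1)·1000·19.0 = 1387.0000
sparge = (1.012 − 1)·1000·15.3 = 183.6000
total = 1387.0000 + 183.6000

1570.6000 gravity·L


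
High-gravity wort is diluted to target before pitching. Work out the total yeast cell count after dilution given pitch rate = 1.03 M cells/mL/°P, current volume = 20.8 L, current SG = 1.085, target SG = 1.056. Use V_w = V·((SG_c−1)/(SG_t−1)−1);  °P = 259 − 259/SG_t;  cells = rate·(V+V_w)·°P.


V_w = 20.8·((1.085−1)/(1.056−1)−1) = 10.7714
V_final = 20.8 + 10.7714 = 31.5714
°P = 259 − 259/1.056 = 13.7348
cells = 1.03·31.5714·13.7348

446.6377 billion cells


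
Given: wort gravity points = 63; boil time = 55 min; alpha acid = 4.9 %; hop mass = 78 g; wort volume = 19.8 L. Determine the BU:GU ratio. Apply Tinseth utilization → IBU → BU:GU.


U = 1.65·0.000125^(GP/1000)·(1−e^(−0.04t))/4.15;  IBU = (α/100)·m·U·1000/V;  BU:GU = IBU/GP
U = 1.65·0.000125^(63/1000)·(1−e^(−0.04·55))/4.15 = 0.2007
IBU = (4.9/100)·78·0.2007·1000/19.8 = 38.7404
BU:GU = 38.7404/63

0.6149


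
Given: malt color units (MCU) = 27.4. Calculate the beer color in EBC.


SRM = 1.4922·MCU^0.6859;  EBC = SRM·1.97
SRM = 1.4922·27.4^0.6859 = 14.4537
EBC = 14.4537·1.97

28.4739 EBC


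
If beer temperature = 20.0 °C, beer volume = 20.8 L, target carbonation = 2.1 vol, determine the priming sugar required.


residual = 14.695·(0.01821 + 0.09011·e^(−0.04·T));  sugar = (target − residual)·4.0·V
residual = 14.695·(0.01821 + 0.09011·e^(−0.04·20.0)) = 0.8626
sugar = (2.1 − 0.8626)·4.0·20.8

102.9532 g


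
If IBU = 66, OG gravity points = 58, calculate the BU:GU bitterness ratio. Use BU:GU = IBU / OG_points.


BU:GU = 66 / 58

1.1379


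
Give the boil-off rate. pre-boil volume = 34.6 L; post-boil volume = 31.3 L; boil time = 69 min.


rate = (V_pre − V_post) / (t_min/60)
rate = (34.6 − 31.3) / (69/60)

2.8696 L/hr


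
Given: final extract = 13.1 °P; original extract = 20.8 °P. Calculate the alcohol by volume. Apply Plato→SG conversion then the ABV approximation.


SG = 259/(259 − P);  ABV = (OG − FG)·131.25
OG = 259/(259 − 20.8) = 1.0873
FG = 259/(259 − 13.1) = 1.0533
ABV = (1.0873 − 1.0533)·131.25

4.4688 % ABV


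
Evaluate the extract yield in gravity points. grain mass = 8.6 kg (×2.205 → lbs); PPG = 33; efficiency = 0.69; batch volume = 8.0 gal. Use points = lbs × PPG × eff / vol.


lbs = 8.6 × 2.205 = 18.9630
points = 18.9630 × 33 × 0.69 / 8.0

53.9734 points


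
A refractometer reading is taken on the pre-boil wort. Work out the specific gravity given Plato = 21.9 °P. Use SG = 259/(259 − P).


SG = 259/(259 − 21.9)

1.0924


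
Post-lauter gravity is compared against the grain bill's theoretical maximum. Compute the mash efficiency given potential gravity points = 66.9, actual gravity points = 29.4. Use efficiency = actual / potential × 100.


efficiency = 29.4 / 66.9 × 100

43.9462 %


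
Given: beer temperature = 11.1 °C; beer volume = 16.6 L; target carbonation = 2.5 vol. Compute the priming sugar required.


residual = 14.695·(0.01821 + 0.09011·e^(−0.04·T));  sugar = (target − residual)·4.0·V
residual = 14.695·(0.01821 + 0.09011·e^(−0.04·11.1)) = 1.1170
sugar = (2.5 − 1.1170)·4.0·16.6

91.8310 g


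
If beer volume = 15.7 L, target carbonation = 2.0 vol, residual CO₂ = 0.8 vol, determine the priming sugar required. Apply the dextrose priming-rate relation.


sugar = (target − residual)·4.0·V
sugar = (2.0 − 0.8)·4.0·15.7

75.3600 g


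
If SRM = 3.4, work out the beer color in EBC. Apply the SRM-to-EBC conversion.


EBC = SRM · 1.97
EBC = 3.4 · 1.97

6.6980 EBC


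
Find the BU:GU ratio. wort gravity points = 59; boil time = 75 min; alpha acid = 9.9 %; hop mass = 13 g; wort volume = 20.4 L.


U = 1.65·0.000125^(GP/1000)·(1−e^(−0.04t))/4.15;  IBU = (α/100)·m·U·1000/V;  BU:GU = IBU/GP
U = 1.65·0.000125^(59/1000)·(1−e^(−0.04·75))/4.15 = 0.2223
IBU = (9.9/100)·13·0.2223·1000/20.4 = 14.0256
BU:GU = 14.0256/59

0.2377


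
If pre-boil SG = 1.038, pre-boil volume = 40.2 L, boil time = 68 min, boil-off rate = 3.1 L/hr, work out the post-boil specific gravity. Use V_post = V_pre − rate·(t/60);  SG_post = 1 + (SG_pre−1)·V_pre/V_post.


V_post = 40.2 − 3.1·(68/60) = 36.6867
SG_post = 1 + (1.038 − 1)·40.2/36.6867

1.0416


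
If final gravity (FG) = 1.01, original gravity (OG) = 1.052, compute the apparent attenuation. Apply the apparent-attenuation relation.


AA = (OG − FG)/(OG − 1) · 100
AA = (1.052 − 1.01)/(1.052 − 1) · 100

80.7692 %


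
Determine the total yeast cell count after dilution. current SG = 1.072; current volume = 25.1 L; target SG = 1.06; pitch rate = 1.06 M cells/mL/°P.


V_w = V·((SG_c−1)/(SG_t−1)−1);  °P = 259 − 259/SG_t;  cells = rate·(V+V_w)·°P
V_w = 25.1·((1.072−1)/(1.06−1)−1) = 5.0200
V_final = 25.1 + 5.0200 = 30.1200
°P = 259 − 259/1.06 = 14.6604
cells = 1.06·30.1200·14.6604

468.0648 billion cells


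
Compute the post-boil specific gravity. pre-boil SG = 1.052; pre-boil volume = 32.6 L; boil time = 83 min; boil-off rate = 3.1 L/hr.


V_post = V_pre − rate·(t/60);  SG_post = 1 + (SG_pre−1)·V_pre/V_post
V_post = 32.6 − 3.1·(83/60) = 28.3117
SG_post = 1 + (1.052 − 1)·32.6/28.3117

1.0599


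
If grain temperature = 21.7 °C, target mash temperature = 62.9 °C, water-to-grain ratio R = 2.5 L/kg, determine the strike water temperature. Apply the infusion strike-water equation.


T_strike = (0.41/R)·(T_mash − T_grain) + T_mash
T_strike = (0.41/2.5)·(62.9 − 21.7) + 62.9

69.6568 °C


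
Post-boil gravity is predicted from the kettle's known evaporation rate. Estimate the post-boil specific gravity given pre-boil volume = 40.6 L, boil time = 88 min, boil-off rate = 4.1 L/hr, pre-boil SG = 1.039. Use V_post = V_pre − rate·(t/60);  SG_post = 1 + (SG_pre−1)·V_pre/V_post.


V_post = 40.6 − 4.1·(88/60) = 34.5867
SG_post = 1 + (1.039 − 1)·40.6/34.5867

1.0458


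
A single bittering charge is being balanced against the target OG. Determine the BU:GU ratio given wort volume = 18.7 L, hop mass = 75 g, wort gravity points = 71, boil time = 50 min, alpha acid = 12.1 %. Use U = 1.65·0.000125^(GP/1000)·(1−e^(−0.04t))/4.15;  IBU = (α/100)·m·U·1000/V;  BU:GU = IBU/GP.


U = 1.65·0.000125^(71/1000)·(1−e^(−0.04·50))/4.15 = 0.1816
IBU = (12.1/100)·75·0.1816·1000/18.7 = 88.1392
BU:GU = 88.1392/71

1.2414


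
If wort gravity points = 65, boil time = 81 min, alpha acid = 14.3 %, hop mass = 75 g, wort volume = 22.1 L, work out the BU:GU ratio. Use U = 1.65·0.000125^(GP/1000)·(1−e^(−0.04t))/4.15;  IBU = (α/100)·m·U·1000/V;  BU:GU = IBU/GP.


U = 1.65·0.000125^(65/1000)·(1−e^(−0.04·81))/4.15 = 0.2130
IBU = (14.3/100)·75·0.2130·1000/22.1 = 103.3688
BU:GU = 103.3688/65

1.5903


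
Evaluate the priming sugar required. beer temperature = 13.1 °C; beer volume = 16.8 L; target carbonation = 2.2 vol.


residual = 14.695·(0.01821 + 0.09011·e^(−0.04·T));  sugar = (target − residual)·4.0·V
residual = 14.695·(0.01821 + 0.09011·e^(−0.04·13.1)) = 1.0517
sugar = (2.2 − 1.0517)·4.0·16.8

77.1659 g


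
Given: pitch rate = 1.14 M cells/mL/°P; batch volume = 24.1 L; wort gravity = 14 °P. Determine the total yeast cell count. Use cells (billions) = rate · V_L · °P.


cells = 1.14 · 24.1 · 14

384.6360 billion cells


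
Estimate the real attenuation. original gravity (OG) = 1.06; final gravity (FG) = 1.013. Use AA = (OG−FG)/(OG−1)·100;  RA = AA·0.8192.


AA = (1.06 − 1.013)/(1.06 − 1)·100 = 78.3333
RA = 78.3333·0.8192

64.1707 %


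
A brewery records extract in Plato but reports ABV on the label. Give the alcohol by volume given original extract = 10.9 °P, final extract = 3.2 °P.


SG = 259/(259 − P);  ABV = (OG − FG)·131.25
OG = 259/(259 − 10.9) = 1.0439
FG = 259/(259 − 3.2) = 1.0125
ABV = (1.0439 − 1.0125)·131.25

4.1244 % ABV


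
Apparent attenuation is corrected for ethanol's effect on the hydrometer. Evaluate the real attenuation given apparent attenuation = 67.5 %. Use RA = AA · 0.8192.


RA = 67.5 · 0.8192

55.2960 %


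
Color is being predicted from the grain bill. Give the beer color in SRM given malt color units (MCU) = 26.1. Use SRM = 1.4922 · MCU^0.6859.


SRM = 1.4922 · 26.1^0.6859

13.9798 SRM


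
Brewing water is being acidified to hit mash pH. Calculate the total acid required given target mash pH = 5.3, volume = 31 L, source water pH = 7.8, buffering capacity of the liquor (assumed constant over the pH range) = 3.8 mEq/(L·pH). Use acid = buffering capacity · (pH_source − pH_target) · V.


acid = 3.8 · (7.8 − 5.3) · 31

294.5000 mEq


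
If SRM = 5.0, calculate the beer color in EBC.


EBC = SRM · 1.97
EBC = 5.0 · 1.97

9.8500 EBC


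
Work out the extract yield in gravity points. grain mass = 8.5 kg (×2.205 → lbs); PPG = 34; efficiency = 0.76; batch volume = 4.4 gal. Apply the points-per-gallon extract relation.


points = lbs × PPG × eff / vol
lbs = 8.5 × 2.205 = 18.7425
points = 18.7425 × 34 × 0.76 / 4.4

110.0696 points


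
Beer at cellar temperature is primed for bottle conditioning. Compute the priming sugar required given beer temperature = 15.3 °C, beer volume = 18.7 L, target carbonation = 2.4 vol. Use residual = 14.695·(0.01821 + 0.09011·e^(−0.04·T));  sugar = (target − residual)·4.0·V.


residual = 14.695·(0.01821 + 0.09011·e^(−0.04·15.3)) = 0.9856
sugar = (2.4 − 0.9856)·4.0·18.7

105.7937 g


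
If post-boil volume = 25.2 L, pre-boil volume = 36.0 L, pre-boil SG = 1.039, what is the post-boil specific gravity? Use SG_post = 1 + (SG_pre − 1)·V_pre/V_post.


pts_pre = (1.039 − 1)·1000 = 39.0000
pts_post = 39.0000·36.0/25.2 = 55.7143
SG_post = 1 + 55.7143/1000

1.0557


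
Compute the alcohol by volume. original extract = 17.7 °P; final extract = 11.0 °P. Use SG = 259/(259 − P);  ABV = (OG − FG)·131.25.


OG = 259/(259 − 17.7) = 1.0734
FG = 259/(259 − 11.0) = 1.0444
ABV = (1.0734 − 1.0444)·131.25

3.8060 % ABV


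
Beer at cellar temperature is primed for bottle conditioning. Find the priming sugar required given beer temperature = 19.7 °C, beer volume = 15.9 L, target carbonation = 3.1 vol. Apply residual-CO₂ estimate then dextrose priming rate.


residual = 14.695·(0.01821 + 0.09011·e^(−0.04·T));  sugar = (target − residual)·4.0·V
residual = 14.695·(0.01821 + 0.09011·e^(−0.04·19.7)) = 0.8698
sugar = (3.1 − 0.8698)·4.0·15.9

141.8429 g


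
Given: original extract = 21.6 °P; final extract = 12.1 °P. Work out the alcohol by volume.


SG = 259/(259 − P);  ABV = (OG − FG)·131.25
OG = 259/(259 − 21.6) = 1.0910
FG = 259/(259 − 12.1) = 1.0490
ABV = (1.0910 − 1.0490)·131.25

5.5096 % ABV


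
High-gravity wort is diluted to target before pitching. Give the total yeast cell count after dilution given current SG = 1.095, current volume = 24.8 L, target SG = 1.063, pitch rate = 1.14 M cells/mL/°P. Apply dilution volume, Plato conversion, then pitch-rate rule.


V_w = V·((SG_c−1)/(SG_t−1)−1);  °P = 259 − 259/SG_t;  cells = rate·(V+V_w)·°P
V_w = 24.8·((1.095−1)/(1.063−1)−1) = 12.5968
V_final = 24.8 + 12.5968 = 37.3968
°P = 259 − 259/1.063 = 15.3500
cells = 1.14·37.3968·15.3500

654.4050 billion cells


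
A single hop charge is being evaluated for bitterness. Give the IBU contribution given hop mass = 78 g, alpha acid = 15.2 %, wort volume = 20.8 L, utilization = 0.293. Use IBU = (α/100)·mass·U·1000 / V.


IBU = (15.2/100)·78·0.293·1000 / 20.8

167.0100 IBU


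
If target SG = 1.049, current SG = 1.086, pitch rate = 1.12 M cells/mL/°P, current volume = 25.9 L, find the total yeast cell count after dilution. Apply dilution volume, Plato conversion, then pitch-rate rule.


V_w = V·((SG_c−1)/(SG_t−1)−1);  °P = 259 − 259/SG_t;  cells = rate·(V+V_w)·°P
V_w = 25.9·((1.086−1)/(1.049−1)−1) = 19.5571
V_final = 25.9 + 19.5571 = 45.4571
°P = 259 − 259/1.049 = 12.0982
cells = 1.12·45.4571·12.0982

615.9430 billion cells


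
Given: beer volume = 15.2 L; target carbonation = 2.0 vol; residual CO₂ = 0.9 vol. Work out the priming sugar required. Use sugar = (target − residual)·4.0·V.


sugar = (2.0 − 0.9)·4.0·15.2

66.8800 g


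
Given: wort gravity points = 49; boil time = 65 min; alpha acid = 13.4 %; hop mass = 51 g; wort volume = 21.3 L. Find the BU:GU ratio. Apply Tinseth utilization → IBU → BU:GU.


U = 1.65·0.000125^(GP/1000)·(1−e^(−0.04t))/4.15;  IBU = (α/100)·m·U·1000/V;  BU:GU = IBU/GP
U = 1.65·0.000125^(49/1000)·(1−e^(−0.04·65))/4.15 = 0.2370
IBU = (13.4/100)·51·0.2370·1000/21.3 = 76.0261
BU:GU = 76.0261/49

1.5516


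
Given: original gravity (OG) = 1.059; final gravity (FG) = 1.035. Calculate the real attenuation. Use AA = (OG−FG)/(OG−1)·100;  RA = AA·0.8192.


AA = (1.059 − 1.035)/(1.059 − 1)·100 = 40.6780
RA = 40.6780·0.8192

33.3234 %


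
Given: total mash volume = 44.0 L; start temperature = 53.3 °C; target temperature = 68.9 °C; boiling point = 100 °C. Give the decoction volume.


V_dec = V_total·(T_target − T_start)/(T_boil − T_start)
V_dec = 44.0·(68.9 − 53.3)/(100 − 53.3)

14.6981 L


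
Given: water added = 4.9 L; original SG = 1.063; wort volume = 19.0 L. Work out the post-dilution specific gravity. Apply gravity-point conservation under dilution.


SG_new = 1 + (SG_old − 1)·V_old/(V_old + V_water)
pts = (1.063 − 1)·1000·19.0/(19.0 + 4.9) = 50.0837
SG_new = 1 + 50.0837/1000

1.0501


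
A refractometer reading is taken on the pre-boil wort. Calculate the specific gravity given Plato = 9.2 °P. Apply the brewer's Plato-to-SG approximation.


SG = 259/(259 − P)
SG = 259/(259 − 9.2)

1.0368


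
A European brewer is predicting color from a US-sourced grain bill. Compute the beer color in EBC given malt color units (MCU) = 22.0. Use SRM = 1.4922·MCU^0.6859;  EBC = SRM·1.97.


SRM = 1.4922·22.0^0.6859 = 12.4335
EBC = 12.4335·1.97

24.4941 EBC


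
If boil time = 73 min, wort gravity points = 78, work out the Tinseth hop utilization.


U = 1.65·0.000125^(GP/1000) · (1 − e^(−0.04·t))/4.15
bigness = 1.65·0.000125^(78/1000) = 0.8185
boil_factor = (1 − e^(−0.04·73))/4.15 = 0.2280
U = 0.8185 · 0.2280

0.1866


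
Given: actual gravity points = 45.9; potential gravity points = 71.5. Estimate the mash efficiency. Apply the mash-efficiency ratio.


efficiency = actual / potential × 100
efficiency = 45.9 / 71.5 × 100

64.1958 %


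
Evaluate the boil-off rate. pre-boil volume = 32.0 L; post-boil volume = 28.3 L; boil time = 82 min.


rate = (V_pre − V_post) / (t_min/60)
rate = (32.0 − 28.3) / (82/60)

2.7073 L/hr


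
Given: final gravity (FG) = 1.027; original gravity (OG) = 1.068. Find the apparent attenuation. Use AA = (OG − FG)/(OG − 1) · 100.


AA = (1.068 − 1.027)/(1.068 − 1) · 100

60.2941 %


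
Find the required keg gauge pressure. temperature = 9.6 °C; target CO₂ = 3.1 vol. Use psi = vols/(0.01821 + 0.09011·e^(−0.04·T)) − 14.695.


psi = 3.1/(0.01821 + 0.09011·e^(−0.04·9.6)) − 14.695

24.2562 psi
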